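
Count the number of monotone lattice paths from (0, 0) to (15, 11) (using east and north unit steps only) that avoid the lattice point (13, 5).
Number of paths = 7486256

Total paths from (0, 0) to (15, 11): C(26, 15) = 7726160. Paths through (13, 5): (paths (0, 0) → (13, 5)) × (paths (13, 5) → (15, 11)) = C(18, 13) · C(8, 2) = 8568 · 28 = 239904. Avoidance count = 7726160 − 239904 = 7486256.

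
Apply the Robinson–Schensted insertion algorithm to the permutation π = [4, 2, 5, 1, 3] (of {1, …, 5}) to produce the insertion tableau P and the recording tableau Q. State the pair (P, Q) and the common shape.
P = [1, 3] / [2, 5] / [4];  Q = [1, 3] / [2, 5] / [4];  common shape = (2, 2, 1)

Row-insert the values π_1, π_2, … into P one at a time, bumping the leftmost entry strictly greater than the inserted value down to the next row. The recording tableau Q records, in position (i, j), the step at which that cell was added to P.
  Insert 4 (step 1): P = [4];  Q = [1]
  Insert 2 (step 2): P = [2] / [4];  Q = [1] / [2]
  Insert 5 (step 3): P = [2, 5] / [4];  Q = [1, 3] / [2]
  Insert 1 (step 4): P = [1, 5] / [2] / [4];  Q = [1, 3] / [2] / [4]
  Insert 3 (step 5): P = [1, 3] / [2, 5] / [4];  Q = [1, 3] / [2, 5] / [4]
Final shape: (2, 2, 1).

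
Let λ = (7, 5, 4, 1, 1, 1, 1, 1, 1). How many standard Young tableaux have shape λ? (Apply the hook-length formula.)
# SYT of shape (7, 5, 4, 1, 1, 1, 1, 1, 1) = 896251356

Hook-length formula: f^λ = n! / Π hook(c), product over all cells c of the Young diagram. For λ = (7, 5, 4, 1, 1, 1, 1, 1, 1), n = 22 boxes. Hook lengths by row (left-to-right, top-to-bottom): [15, 8, 7, 6, 4, 2, 1]; [12, 5, 4, 3, 1]; [10, 3, 2, 1]; [6]; [5]; [4]; [3]; [2]; [1]. Product of hooks = 1254113280000. So f^λ = 22! / 1254113280000 = 1124000727777607680000 / 1254113280000 = 896251356.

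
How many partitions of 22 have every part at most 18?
p(22, parts ≤ 18) = 995

Use the recurrence p(n, m) = p(n, m−1) + p(n−m, m): either the largest part is < m (count p(n, m−1)) or the largest part is exactly m (remove one copy of m, count p(n−m, m)). With p(0, ·) = 1 this gives p(22, parts ≤ 18) = 995. (By conjugating Young diagrams, this also counts partitions of 22 into at most 18 parts.)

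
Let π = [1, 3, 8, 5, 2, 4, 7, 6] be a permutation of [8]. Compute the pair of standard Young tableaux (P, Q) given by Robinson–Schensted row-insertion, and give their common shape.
P = [1, 2, 4, 6] / [3, 5, 7] / [8];  Q = [1, 2, 3, 7] / [4, 6, 8] / [5];  common shape = (4, 3, 1)

Row-insert the values π_1, π_2, … into P one at a time, bumping the leftmost entry strictly greater than the inserted value down to the next row. The recording tableau Q records, in position (i, j), the step at which that cell was added to P.
  Insert 1 (step 1): P = [1];  Q = [1]
  Insert 3 (step 2): P = [1, 3];  Q = [1, 2]
  Insert 8 (step 3): P = [1, 3, 8];  Q = [1, 2, 3]
  Insert 5 (step 4): P = [1, 3, 5] / [8];  Q = [1, 2, 3] / [4]
  Insert 2 (step 5): P = [1, 2, 5] / [3] / [8];  Q = [1, 2, 3] / [4] / [5]
  Insert 4 (step 6): P = [1, 2, 4] / [3, 5] / [8];  Q = [1, 2, 3] / [4, 6] / [5]
  Insert 7 (step 7): P = [1, 2, 4, 7] / [3, 5] / [8];  Q = [1, 2, 3, 7] / [4, 6] / [5]
  Insert 6 (step 8): P = [1, 2, 4, 6] / [3, 5, 7] / [8];  Q = [1, 2, 3, 7] / [4, 6, 8] / [5]
Final shape: (4, 3, 1).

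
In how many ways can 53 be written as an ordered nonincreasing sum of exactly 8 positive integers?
p(53, 8 parts) = 17674

Partitions of n into exactly k parts are in bijection with partitions of n − k into at most k parts (subtract 1 from each part). So p(53, exactly 8) = p(45, parts ≤ 8). Computing via the recurrence p(m, j) = p(m, j−1) + p(m−j, j) gives 17674.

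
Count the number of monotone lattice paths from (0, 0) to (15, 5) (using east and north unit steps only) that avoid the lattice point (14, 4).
Number of paths = 9384

Total paths from (0, 0) to (15, 5): C(20, 15) = 15504. Paths through (14, 4): (paths (0, 0) → (14, 4)) × (paths (14, 4) → (15, 5)) = C(18, 14) · C(2, 1) = 3060 · 2 = 6120. Avoidance count = 15504 − 6120 = 9384.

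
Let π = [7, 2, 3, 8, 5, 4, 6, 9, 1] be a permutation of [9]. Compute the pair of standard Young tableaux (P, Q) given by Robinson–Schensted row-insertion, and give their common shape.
P = [1, 3, 4, 6, 9] / [2, 8] / [5] / [7];  Q = [1, 3, 4, 7, 8] / [2, 5] / [6] / [9];  common shape = (5, 2, 1, 1)

Row-insert the values π_1, π_2, … into P one at a time, bumping the leftmost entry strictly greater than the inserted value down to the next row. The recording tableau Q records, in position (i, j), the step at which that cell was added to P.
  Insert 7 (step 1): P = [7];  Q = [1]
  Insert 2 (step 2): P = [2] / [7];  Q = [1] / [2]
  Insert 3 (step 3): P = [2, 3] / [7];  Q = [1, 3] / [2]
  Insert 8 (step 4): P = [2, 3, 8] / [7];  Q = [1, 3, 4] / [2]
  Insert 5 (step 5): P = [2, 3, 5] / [7, 8];  Q = [1, 3, 4] / [2, 5]
  Insert 4 (step 6): P = [2, 3, 4] / [5, 8] / [7];  Q = [1, 3, 4] / [2, 5] / [6]
  Insert 6 (step 7): P = [2, 3, 4, 6] / [5, 8] / [7];  Q = [1, 3, 4, 7] / [2, 5] / [6]
  Insert 9 (step 8): P = [2, 3, 4, 6, 9] / [5, 8] / [7];  Q = [1, 3, 4, 7, 8] / [2, 5] / [6]
  Insert 1 (step 9): P = [1, 3, 4, 6, 9] / [2, 8] / [5] / [7];  Q = [1, 3, 4, 7, 8] / [2, 5] / [6] / [9]
Final shape: (5, 2, 1, 1).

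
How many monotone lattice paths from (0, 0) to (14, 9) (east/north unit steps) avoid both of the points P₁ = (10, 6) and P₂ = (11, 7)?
Number of paths = 378830

Inclusion–exclusion. Total paths: C(23, 14) = 817190. Through P₁: C(16, 10)·C(7, 4) = 280280. Through P₂: C(18, 11)·C(5, 3) = 318240. Since P₁ is strictly southwest of P₂, a monotone path through both must visit P₁ then P₂; paths through both = C(16, 10)·C(2, 1)·C(5, 3) = 160160. Avoid both = 817190 − 280280 − 318240 + 160160 = 378830.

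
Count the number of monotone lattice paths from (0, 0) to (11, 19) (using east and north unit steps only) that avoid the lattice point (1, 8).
Number of paths = 51452856

Total paths from (0, 0) to (11, 19): C(30, 11) = 54627300. Paths through (1, 8): (paths (0, 0) → (1, 8)) × (paths (1, 8) → (11, 19)) = C(9, 1) · C(21, 10) = 9 · 352716 = 3174444. Avoidance count = 54627300 − 3174444 = 51452856.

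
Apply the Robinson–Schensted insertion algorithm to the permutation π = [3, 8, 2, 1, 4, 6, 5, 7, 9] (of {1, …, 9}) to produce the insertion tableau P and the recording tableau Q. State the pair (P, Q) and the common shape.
P = [1, 4, 5, 7, 9] / [2, 6] / [3, 8];  Q = [1, 2, 6, 8, 9] / [3, 5] / [4, 7];  common shape = (5, 2, 2)

Row-insert the values π_1, π_2, … into P one at a time, bumping the leftmost entry strictly greater than the inserted value down to the next row. The recording tableau Q records, in position (i, j), the step at which that cell was added to P.
  Insert 3 (step 1): P = [3];  Q = [1]
  Insert 8 (step 2): P = [3, 8];  Q = [1, 2]
  Insert 2 (step 3): P = [2, 8] / [3];  Q = [1, 2] / [3]
  Insert 1 (step 4): P = [1, 8] / [2] / [3];  Q = [1, 2] / [3] / [4]
  Insert 4 (step 5): P = [1, 4] / [2, 8] / [3];  Q = [1, 2] / [3, 5] / [4]
  Insert 6 (step 6): P = [1, 4, 6] / [2, 8] / [3];  Q = [1, 2, 6] / [3, 5] / [4]
  Insert 5 (step 7): P = [1, 4, 5] / [2, 6] / [3, 8];  Q = [1, 2, 6] / [3, 5] / [4, 7]
  Insert 7 (step 8): P = [1, 4, 5, 7] / [2, 6] / [3, 8];  Q = [1, 2, 6, 8] / [3, 5] / [4, 7]
  Insert 9 (step 9): P = [1, 4, 5, 7, 9] / [2, 6] / [3, 8];  Q = [1, 2, 6, 8, 9] / [3, 5] / [4, 7]
Final shape: (5, 2, 2).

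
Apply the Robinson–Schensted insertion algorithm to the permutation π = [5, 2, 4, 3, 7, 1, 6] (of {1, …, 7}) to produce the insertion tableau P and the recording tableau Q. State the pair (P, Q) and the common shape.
P = [1, 3, 6] / [2, 7] / [4] / [5];  Q = [1, 3, 5] / [2, 7] / [4] / [6];  common shape = (3, 2, 1, 1)

Row-insert the values π_1, π_2, … into P one at a time, bumping the leftmost entry strictly greater than the inserted value down to the next row. The recording tableau Q records, in position (i, j), the step at which that cell was added to P.
  Insert 5 (step 1): P = [5];  Q = [1]
  Insert 2 (step 2): P = [2] / [5];  Q = [1] / [2]
  Insert 4 (step 3): P = [2, 4] / [5];  Q = [1, 3] / [2]
  Insert 3 (step 4): P = [2, 3] / [4] / [5];  Q = [1, 3] / [2] / [4]
  Insert 7 (step 5): P = [2, 3, 7] / [4] / [5];  Q = [1, 3, 5] / [2] / [4]
  Insert 1 (step 6): P = [1, 3, 7] / [2] / [4] / [5];  Q = [1, 3, 5] / [2] / [4] / [6]
  Insert 6 (step 7): P = [1, 3, 6] / [2, 7] / [4] / [5];  Q = [1, 3, 5] / [2, 7] / [4] / [6]
Final shape: (3, 2, 1, 1).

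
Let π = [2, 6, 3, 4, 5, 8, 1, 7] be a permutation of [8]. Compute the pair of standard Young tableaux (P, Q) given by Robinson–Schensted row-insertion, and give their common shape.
P = [1, 3, 4, 5, 7] / [2, 8] / [6];  Q = [1, 2, 4, 5, 6] / [3, 8] / [7];  common shape = (5, 2, 1)

Row-insert the values π_1, π_2, … into P one at a time, bumping the leftmost entry strictly greater than the inserted value down to the next row. The recording tableau Q records, in position (i, j), the step at which that cell was added to P.
  Insert 2 (step 1): P = [2];  Q = [1]
  Insert 6 (step 2): P = [2, 6];  Q = [1, 2]
  Insert 3 (step 3): P = [2, 3] / [6];  Q = [1, 2] / [3]
  Insert 4 (step 4): P = [2, 3, 4] / [6];  Q = [1, 2, 4] / [3]
  Insert 5 (step 5): P = [2, 3, 4, 5] / [6];  Q = [1, 2, 4, 5] / [3]
  Insert 8 (step 6): P = [2, 3, 4, 5, 8] / [6];  Q = [1, 2, 4, 5, 6] / [3]
  Insert 1 (step 7): P = [1, 3, 4, 5, 8] / [2] / [6];  Q = [1, 2, 4, 5, 6] / [3] / [7]
  Insert 7 (step 8): P = [1, 3, 4, 5, 7] / [2, 8] / [6];  Q = [1, 2, 4, 5, 6] / [3, 8] / [7]
Final shape: (5, 2, 1).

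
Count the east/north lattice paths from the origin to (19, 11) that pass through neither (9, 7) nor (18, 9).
Number of paths = 31002985

Inclusion–exclusion. Total paths: C(30, 19) = 54627300. Through P₁: C(16, 9)·C(14, 10) = 11451440. Through P₂: C(27, 18)·C(3, 1) = 14060475. Since P₁ is strictly southwest of P₂, a monotone path through both must visit P₁ then P₂; paths through both = C(16, 9)·C(11, 9)·C(3, 1) = 1887600. Avoid both = 54627300 − 11451440 − 14060475 + 1887600 = 31002985.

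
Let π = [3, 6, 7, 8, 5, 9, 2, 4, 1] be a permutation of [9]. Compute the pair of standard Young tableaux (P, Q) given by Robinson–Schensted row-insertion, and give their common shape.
P = [1, 4, 7, 8, 9] / [2, 5] / [3] / [6];  Q = [1, 2, 3, 4, 6] / [5, 8] / [7] / [9];  common shape = (5, 2, 1, 1)

Row-insert the values π_1, π_2, … into P one at a time, bumping the leftmost entry strictly greater than the inserted value down to the next row. The recording tableau Q records, in position (i, j), the step at which that cell was added to P.
  Insert 3 (step 1): P = [3];  Q = [1]
  Insert 6 (step 2): P = [3, 6];  Q = [1, 2]
  Insert 7 (step 3): P = [3, 6, 7];  Q = [1, 2, 3]
  Insert 8 (step 4): P = [3, 6, 7, 8];  Q = [1, 2, 3, 4]
  Insert 5 (step 5): P = [3, 5, 7, 8] / [6];  Q = [1, 2, 3, 4] / [5]
  Insert 9 (step 6): P = [3, 5, 7, 8, 9] / [6];  Q = [1, 2, 3, 4, 6] / [5]
  Insert 2 (step 7): P = [2, 5, 7, 8, 9] / [3] / [6];  Q = [1, 2, 3, 4, 6] / [5] / [7]
  Insert 4 (step 8): P = [2, 4, 7, 8, 9] / [3, 5] / [6];  Q = [1, 2, 3, 4, 6] / [5, 8] / [7]
  Insert 1 (step 9): P = [1, 4, 7, 8, 9] / [2, 5] / [3] / [6];  Q = [1, 2, 3, 4, 6] / [5, 8] / [7] / [9]
Final shape: (5, 2, 1, 1).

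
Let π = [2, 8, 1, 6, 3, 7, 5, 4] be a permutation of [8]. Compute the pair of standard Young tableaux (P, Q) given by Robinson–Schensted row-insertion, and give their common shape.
P = [1, 3, 4] / [2, 5, 7] / [6] / [8];  Q = [1, 2, 6] / [3, 4, 7] / [5] / [8];  common shape = (3, 3, 1, 1)

Row-insert the values π_1, π_2, … into P one at a time, bumping the leftmost entry strictly greater than the inserted value down to the next row. The recording tableau Q records, in position (i, j), the step at which that cell was added to P.
  Insert 2 (step 1): P = [2];  Q = [1]
  Insert 8 (step 2): P = [2, 8];  Q = [1, 2]
  Insert 1 (step 3): P = [1, 8] / [2];  Q = [1, 2] / [3]
  Insert 6 (step 4): P = [1, 6] / [2, 8];  Q = [1, 2] / [3, 4]
  Insert 3 (step 5): P = [1, 3] / [2, 6] / [8];  Q = [1, 2] / [3, 4] / [5]
  Insert 7 (step 6): P = [1, 3, 7] / [2, 6] / [8];  Q = [1, 2, 6] / [3, 4] / [5]
  Insert 5 (step 7): P = [1, 3, 5] / [2, 6, 7] / [8];  Q = [1, 2, 6] / [3, 4, 7] / [5]
  Insert 4 (step 8): P = [1, 3, 4] / [2, 5, 7] / [6] / [8];  Q = [1, 2, 6] / [3, 4, 7] / [5] / [8]
Final shape: (3, 3, 1, 1).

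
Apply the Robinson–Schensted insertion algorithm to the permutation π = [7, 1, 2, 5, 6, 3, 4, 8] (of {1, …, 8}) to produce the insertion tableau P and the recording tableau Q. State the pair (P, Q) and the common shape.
P = [1, 2, 3, 4, 8] / [5, 6] / [7];  Q = [1, 3, 4, 5, 8] / [2, 7] / [6];  common shape = (5, 2, 1)

Row-insert the values π_1, π_2, … into P one at a time, bumping the leftmost entry strictly greater than the inserted value down to the next row. The recording tableau Q records, in position (i, j), the step at which that cell was added to P.
  Insert 7 (step 1): P = [7];  Q = [1]
  Insert 1 (step 2): P = [1] / [7];  Q = [1] / [2]
  Insert 2 (step 3): P = [1, 2] / [7];  Q = [1, 3] / [2]
  Insert 5 (step 4): P = [1, 2, 5] / [7];  Q = [1, 3, 4] / [2]
  Insert 6 (step 5): P = [1, 2, 5, 6] / [7];  Q = [1, 3, 4, 5] / [2]
  Insert 3 (step 6): P = [1, 2, 3, 6] / [5] / [7];  Q = [1, 3, 4, 5] / [2] / [6]
  Insert 4 (step 7): P = [1, 2, 3, 4] / [5, 6] / [7];  Q = [1, 3, 4, 5] / [2, 7] / [6]
  Insert 8 (step 8): P = [1, 2, 3, 4, 8] / [5, 6] / [7];  Q = [1, 3, 4, 5, 8] / [2, 7] / [6]
Final shape: (5, 2, 1).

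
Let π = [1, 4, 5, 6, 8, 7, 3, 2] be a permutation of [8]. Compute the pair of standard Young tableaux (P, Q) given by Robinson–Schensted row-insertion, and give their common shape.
P = [1, 2, 5, 6, 7] / [3] / [4] / [8];  Q = [1, 2, 3, 4, 5] / [6] / [7] / [8];  common shape = (5, 1, 1, 1)

Row-insert the values π_1, π_2, … into P one at a time, bumping the leftmost entry strictly greater than the inserted value down to the next row. The recording tableau Q records, in position (i, j), the step at which that cell was added to P.
  Insert 1 (step 1): P = [1];  Q = [1]
  Insert 4 (step 2): P = [1, 4];  Q = [1, 2]
  Insert 5 (step 3): P = [1, 4, 5];  Q = [1, 2, 3]
  Insert 6 (step 4): P = [1, 4, 5, 6];  Q = [1, 2, 3, 4]
  Insert 8 (step 5): P = [1, 4, 5, 6, 8];  Q = [1, 2, 3, 4, 5]
  Insert 7 (step 6): P = [1, 4, 5, 6, 7] / [8];  Q = [1, 2, 3, 4, 5] / [6]
  Insert 3 (step 7): P = [1, 3, 5, 6, 7] / [4] / [8];  Q = [1, 2, 3, 4, 5] / [6] / [7]
  Insert 2 (step 8): P = [1, 2, 5, 6, 7] / [3] / [4] / [8];  Q = [1, 2, 3, 4, 5] / [6] / [7] / [8]
Final shape: (5, 1, 1, 1).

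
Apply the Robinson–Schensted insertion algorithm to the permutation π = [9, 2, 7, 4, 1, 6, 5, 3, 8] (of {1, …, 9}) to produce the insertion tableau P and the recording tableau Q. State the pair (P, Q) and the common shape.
P = [1, 3, 5, 8] / [2, 4] / [6] / [7] / [9];  Q = [1, 3, 6, 9] / [2, 7] / [4] / [5] / [8];  common shape = (4, 2, 1, 1, 1)

Row-insert the values π_1, π_2, … into P one at a time, bumping the leftmost entry strictly greater than the inserted value down to the next row. The recording tableau Q records, in position (i, j), the step at which that cell was added to P.
  Insert 9 (step 1): P = [9];  Q = [1]
  Insert 2 (step 2): P = [2] / [9];  Q = [1] / [2]
  Insert 7 (step 3): P = [2, 7] / [9];  Q = [1, 3] / [2]
  Insert 4 (step 4): P = [2, 4] / [7] / [9];  Q = [1, 3] / [2] / [4]
  Insert 1 (step 5): P = [1, 4] / [2] / [7] / [9];  Q = [1, 3] / [2] / [4] / [5]
  Insert 6 (step 6): P = [1, 4, 6] / [2] / [7] / [9];  Q = [1, 3, 6] / [2] / [4] / [5]
  Insert 5 (step 7): P = [1, 4, 5] / [2, 6] / [7] / [9];  Q = [1, 3, 6] / [2, 7] / [4] / [5]
  Insert 3 (step 8): P = [1, 3, 5] / [2, 4] / [6] / [7] / [9];  Q = [1, 3, 6] / [2, 7] / [4] / [5] / [8]
  Insert 8 (step 9): P = [1, 3, 5, 8] / [2, 4] / [6] / [7] / [9];  Q = [1, 3, 6, 9] / [2, 7] / [4] / [5] / [8]
Final shape: (4, 2, 1, 1, 1).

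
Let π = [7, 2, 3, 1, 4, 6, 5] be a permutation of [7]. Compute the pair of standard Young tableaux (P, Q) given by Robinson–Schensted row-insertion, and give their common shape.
P = [1, 3, 4, 5] / [2, 6] / [7];  Q = [1, 3, 5, 6] / [2, 7] / [4];  common shape = (4, 2, 1)

Row-insert the values π_1, π_2, … into P one at a time, bumping the leftmost entry strictly greater than the inserted value down to the next row. The recording tableau Q records, in position (i, j), the step at which that cell was added to P.
  Insert 7 (step 1): P = [7];  Q = [1]
  Insert 2 (step 2): P = [2] / [7];  Q = [1] / [2]
  Insert 3 (step 3): P = [2, 3] / [7];  Q = [1, 3] / [2]
  Insert 1 (step 4): P = [1, 3] / [2] / [7];  Q = [1, 3] / [2] / [4]
  Insert 4 (step 5): P = [1, 3, 4] / [2] / [7];  Q = [1, 3, 5] / [2] / [4]
  Insert 6 (step 6): P = [1, 3, 4, 6] / [2] / [7];  Q = [1, 3, 5, 6] / [2] / [4]
  Insert 5 (step 7): P = [1, 3, 4, 5] / [2, 6] / [7];  Q = [1, 3, 5, 6] / [2, 7] / [4]
Final shape: (4, 2, 1).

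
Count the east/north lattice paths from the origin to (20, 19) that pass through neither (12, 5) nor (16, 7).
Number of paths = 66667274310

Inclusion–exclusion. Total paths: C(39, 20) = 68923264410. Through P₁: C(17, 12)·C(22, 8) = 1978736760. Through P₂: C(23, 16)·C(16, 4) = 446185740. Since P₁ is strictly southwest of P₂, a monotone path through both must visit P₁ then P₂; paths through both = C(17, 12)·C(6, 4)·C(16, 4) = 168932400. Avoid both = 68923264410 − 1978736760 − 446185740 + 168932400 = 66667274310.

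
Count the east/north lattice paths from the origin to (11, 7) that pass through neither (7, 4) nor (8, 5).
Number of paths = 14004

Inclusion–exclusion. Total paths: C(18, 11) = 31824. Through P₁: C(11, 7)·C(7, 4) = 11550. Through P₂: C(13, 8)·C(5, 3) = 12870. Since P₁ is strictly southwest of P₂, a monotone path through both must visit P₁ then P₂; paths through both = C(11, 7)·C(2, 1)·C(5, 3) = 6600. Avoid both = 31824 − 11550 − 12870 + 6600 = 14004.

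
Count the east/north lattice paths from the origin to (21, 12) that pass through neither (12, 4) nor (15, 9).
Number of paths = 209304064

Inclusion–exclusion. Total paths: C(33, 21) = 354817320. Through P₁: C(16, 12)·C(17, 9) = 44244200. Through P₂: C(24, 15)·C(9, 6) = 109830336. Since P₁ is strictly southwest of P₂, a monotone path through both must visit P₁ then P₂; paths through both = C(16, 12)·C(8, 3)·C(9, 6) = 8561280. Avoid both = 354817320 − 44244200 − 109830336 + 8561280 = 209304064.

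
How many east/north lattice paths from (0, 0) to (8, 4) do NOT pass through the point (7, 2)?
Number of paths = 387

Total paths from (0, 0) to (8, 4): C(12, 8) = 495. Paths through (7, 2): (paths (0, 0) → (7, 2)) × (paths (7, 2) → (8, 4)) = C(9, 7) · C(3, 1) = 36 · 3 = 108. Avoidance count = 495 − 108 = 387.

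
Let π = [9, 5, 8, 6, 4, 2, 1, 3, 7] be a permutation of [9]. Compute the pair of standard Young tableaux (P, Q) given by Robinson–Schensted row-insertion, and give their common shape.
P = [1, 3, 7] / [2, 6] / [4] / [5] / [8] / [9];  Q = [1, 3, 9] / [2, 8] / [4] / [5] / [6] / [7];  common shape = (3, 2, 1, 1, 1, 1)

Row-insert the values π_1, π_2, … into P one at a time, bumping the leftmost entry strictly greater than the inserted value down to the next row. The recording tableau Q records, in position (i, j), the step at which that cell was added to P.
  Insert 9 (step 1): P = [9];  Q = [1]
  Insert 5 (step 2): P = [5] / [9];  Q = [1] / [2]
  Insert 8 (step 3): P = [5, 8] / [9];  Q = [1, 3] / [2]
  Insert 6 (step 4): P = [5, 6] / [8] / [9];  Q = [1, 3] / [2] / [4]
  Insert 4 (step 5): P = [4, 6] / [5] / [8] / [9];  Q = [1, 3] / [2] / [4] / [5]
  Insert 2 (step 6): P = [2, 6] / [4] / [5] / [8] / [9];  Q = [1, 3] / [2] / [4] / [5] / [6]
  Insert 1 (step 7): P = [1, 6] / [2] / [4] / [5] / [8] / [9];  Q = [1, 3] / [2] / [4] / [5] / [6] / [7]
  Insert 3 (step 8): P = [1, 3] / [2, 6] / [4] / [5] / [8] / [9];  Q = [1, 3] / [2, 8] / [4] / [5] / [6] / [7]
  Insert 7 (step 9): P = [1, 3, 7] / [2, 6] / [4] / [5] / [8] / [9];  Q = [1, 3, 9] / [2, 8] / [4] / [5] / [6] / [7]
Final shape: (3, 2, 1, 1, 1, 1).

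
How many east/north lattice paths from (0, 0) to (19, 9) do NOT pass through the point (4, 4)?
Number of paths = 5821620

Total paths from (0, 0) to (19, 9): C(28, 19) = 6906900. Paths through (4, 4): (paths (0, 0) → (4, 4)) × (paths (4, 4) → (19, 9)) = C(8, 4) · C(20, 15) = 70 · 15504 = 1085280. Avoidance count = 6906900 − 1085280 = 5821620.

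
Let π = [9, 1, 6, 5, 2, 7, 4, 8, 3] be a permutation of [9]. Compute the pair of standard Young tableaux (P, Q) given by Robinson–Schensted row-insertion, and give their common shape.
P = [1, 2, 3, 8] / [4, 7] / [5] / [6] / [9];  Q = [1, 3, 6, 8] / [2, 7] / [4] / [5] / [9];  common shape = (4, 2, 1, 1, 1)

Row-insert the values π_1, π_2, … into P one at a time, bumping the leftmost entry strictly greater than the inserted value down to the next row. The recording tableau Q records, in position (i, j), the step at which that cell was added to P.
  Insert 9 (step 1): P = [9];  Q = [1]
  Insert 1 (step 2): P = [1] / [9];  Q = [1] / [2]
  Insert 6 (step 3): P = [1, 6] / [9];  Q = [1, 3] / [2]
  Insert 5 (step 4): P = [1, 5] / [6] / [9];  Q = [1, 3] / [2] / [4]
  Insert 2 (step 5): P = [1, 2] / [5] / [6] / [9];  Q = [1, 3] / [2] / [4] / [5]
  Insert 7 (step 6): P = [1, 2, 7] / [5] / [6] / [9];  Q = [1, 3, 6] / [2] / [4] / [5]
  Insert 4 (step 7): P = [1, 2, 4] / [5, 7] / [6] / [9];  Q = [1, 3, 6] / [2, 7] / [4] / [5]
  Insert 8 (step 8): P = [1, 2, 4, 8] / [5, 7] / [6] / [9];  Q = [1, 3, 6, 8] / [2, 7] / [4] / [5]
  Insert 3 (step 9): P = [1, 2, 3, 8] / [4, 7] / [5] / [6] / [9];  Q = [1, 3, 6, 8] / [2, 7] / [4] / [5] / [9]
Final shape: (4, 2, 1, 1, 1).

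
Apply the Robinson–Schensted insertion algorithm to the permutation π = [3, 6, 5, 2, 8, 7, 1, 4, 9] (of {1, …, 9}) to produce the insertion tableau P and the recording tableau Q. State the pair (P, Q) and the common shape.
P = [1, 4, 7, 9] / [2, 5] / [3, 8] / [6];  Q = [1, 2, 5, 9] / [3, 6] / [4, 8] / [7];  common shape = (4, 2, 2, 1)

Row-insert the values π_1, π_2, … into P one at a time, bumping the leftmost entry strictly greater than the inserted value down to the next row. The recording tableau Q records, in position (i, j), the step at which that cell was added to P.
  Insert 3 (step 1): P = [3];  Q = [1]
  Insert 6 (step 2): P = [3, 6];  Q = [1, 2]
  Insert 5 (step 3): P = [3, 5] / [6];  Q = [1, 2] / [3]
  Insert 2 (step 4): P = [2, 5] / [3] / [6];  Q = [1, 2] / [3] / [4]
  Insert 8 (step 5): P = [2, 5, 8] / [3] / [6];  Q = [1, 2, 5] / [3] / [4]
  Insert 7 (step 6): P = [2, 5, 7] / [3, 8] / [6];  Q = [1, 2, 5] / [3, 6] / [4]
  Insert 1 (step 7): P = [1, 5, 7] / [2, 8] / [3] / [6];  Q = [1, 2, 5] / [3, 6] / [4] / [7]
  Insert 4 (step 8): P = [1, 4, 7] / [2, 5] / [3, 8] / [6];  Q = [1, 2, 5] / [3, 6] / [4, 8] / [7]
  Insert 9 (step 9): P = [1, 4, 7, 9] / [2, 5] / [3, 8] / [6];  Q = [1, 2, 5, 9] / [3, 6] / [4, 8] / [7]
Final shape: (4, 2, 2, 1).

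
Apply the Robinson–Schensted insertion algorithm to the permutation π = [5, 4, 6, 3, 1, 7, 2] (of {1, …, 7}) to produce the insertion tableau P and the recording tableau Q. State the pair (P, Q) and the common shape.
P = [1, 2, 7] / [3, 6] / [4] / [5];  Q = [1, 3, 6] / [2, 7] / [4] / [5];  common shape = (3, 2, 1, 1)

Row-insert the values π_1, π_2, … into P one at a time, bumping the leftmost entry strictly greater than the inserted value down to the next row. The recording tableau Q records, in position (i, j), the step at which that cell was added to P.
  Insert 5 (step 1): P = [5];  Q = [1]
  Insert 4 (step 2): P = [4] / [5];  Q = [1] / [2]
  Insert 6 (step 3): P = [4, 6] / [5];  Q = [1, 3] / [2]
  Insert 3 (step 4): P = [3, 6] / [4] / [5];  Q = [1, 3] / [2] / [4]
  Insert 1 (step 5): P = [1, 6] / [3] / [4] / [5];  Q = [1, 3] / [2] / [4] / [5]
  Insert 7 (step 6): P = [1, 6, 7] / [3] / [4] / [5];  Q = [1, 3, 6] / [2] / [4] / [5]
  Insert 2 (step 7): P = [1, 2, 7] / [3, 6] / [4] / [5];  Q = [1, 3, 6] / [2, 7] / [4] / [5]
Final shape: (3, 2, 1, 1).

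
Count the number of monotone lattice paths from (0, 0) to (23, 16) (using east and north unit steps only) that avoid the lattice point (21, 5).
Number of paths = 37706130150

Total paths from (0, 0) to (23, 16): C(39, 23) = 37711260990. Paths through (21, 5): (paths (0, 0) → (21, 5)) × (paths (21, 5) → (23, 16)) = C(26, 21) · C(13, 2) = 65780 · 78 = 5130840. Avoidance count = 37711260990 − 5130840 = 37706130150.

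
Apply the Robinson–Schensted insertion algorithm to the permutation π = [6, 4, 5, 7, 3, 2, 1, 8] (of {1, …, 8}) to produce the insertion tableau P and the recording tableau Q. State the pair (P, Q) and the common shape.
P = [1, 5, 7, 8] / [2] / [3] / [4] / [6];  Q = [1, 3, 4, 8] / [2] / [5] / [6] / [7];  common shape = (4, 1, 1, 1, 1)

Row-insert the values π_1, π_2, … into P one at a time, bumping the leftmost entry strictly greater than the inserted value down to the next row. The recording tableau Q records, in position (i, j), the step at which that cell was added to P.
  Insert 6 (step 1): P = [6];  Q = [1]
  Insert 4 (step 2): P = [4] / [6];  Q = [1] / [2]
  Insert 5 (step 3): P = [4, 5] / [6];  Q = [1, 3] / [2]
  Insert 7 (step 4): P = [4, 5, 7] / [6];  Q = [1, 3, 4] / [2]
  Insert 3 (step 5): P = [3, 5, 7] / [4] / [6];  Q = [1, 3, 4] / [2] / [5]
  Insert 2 (step 6): P = [2, 5, 7] / [3] / [4] / [6];  Q = [1, 3, 4] / [2] / [5] / [6]
  Insert 1 (step 7): P = [1, 5, 7] / [2] / [3] / [4] / [6];  Q = [1, 3, 4] / [2] / [5] / [6] / [7]
  Insert 8 (step 8): P = [1, 5, 7, 8] / [2] / [3] / [4] / [6];  Q = [1, 3, 4, 8] / [2] / [5] / [6] / [7]
Final shape: (4, 1, 1, 1, 1).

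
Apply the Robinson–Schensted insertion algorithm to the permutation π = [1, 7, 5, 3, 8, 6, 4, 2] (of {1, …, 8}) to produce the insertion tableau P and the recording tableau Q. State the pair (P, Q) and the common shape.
P = [1, 2, 4] / [3, 6] / [5, 8] / [7];  Q = [1, 2, 5] / [3, 6] / [4, 7] / [8];  common shape = (3, 2, 2, 1)

Row-insert the values π_1, π_2, … into P one at a time, bumping the leftmost entry strictly greater than the inserted value down to the next row. The recording tableau Q records, in position (i, j), the step at which that cell was added to P.
  Insert 1 (step 1): P = [1];  Q = [1]
  Insert 7 (step 2): P = [1, 7];  Q = [1, 2]
  Insert 5 (step 3): P = [1, 5] / [7];  Q = [1, 2] / [3]
  Insert 3 (step 4): P = [1, 3] / [5] / [7];  Q = [1, 2] / [3] / [4]
  Insert 8 (step 5): P = [1, 3, 8] / [5] / [7];  Q = [1, 2, 5] / [3] / [4]
  Insert 6 (step 6): P = [1, 3, 6] / [5, 8] / [7];  Q = [1, 2, 5] / [3, 6] / [4]
  Insert 4 (step 7): P = [1, 3, 4] / [5, 6] / [7, 8];  Q = [1, 2, 5] / [3, 6] / [4, 7]
  Insert 2 (step 8): P = [1, 2, 4] / [3, 6] / [5, 8] / [7];  Q = [1, 2, 5] / [3, 6] / [4, 7] / [8]
Final shape: (3, 2, 2, 1).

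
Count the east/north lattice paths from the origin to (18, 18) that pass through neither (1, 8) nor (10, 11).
Number of paths = 6742222575

Inclusion–exclusion. Total paths: C(36, 18) = 9075135300. Through P₁: C(9, 1)·C(27, 17) = 75926565. Through P₂: C(21, 10)·C(15, 8) = 2269727460. Since P₁ is strictly southwest of P₂, a monotone path through both must visit P₁ then P₂; paths through both = C(9, 1)·C(12, 9)·C(15, 8) = 12741300. Avoid both = 9075135300 − 75926565 − 2269727460 + 12741300 = 6742222575.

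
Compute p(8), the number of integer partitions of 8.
p(8) = 22

List all partitions of 8: 8, 7+1, 6+2, 6+1+1, 5+3, 5+2+1, 5+1+1+1, 4+4, 4+3+1, 4+2+2, 4+2+1+1, 4+1+1+1+1, 3+3+2, 3+3+1+1, 3+2+2+1, 3+2+1+1+1, 3+1+1+1+1+1, 2+2+2+2, 2+2+2+1+1, 2+2+1+1+1+1, 2+1+1+1+1+1+1, 1+1+1+1+1+1+1+1. Counting them gives p(8) = 22.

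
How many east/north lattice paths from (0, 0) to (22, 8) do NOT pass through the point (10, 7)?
Number of paths = 5600101

Total paths from (0, 0) to (22, 8): C(30, 22) = 5852925. Paths through (10, 7): (paths (0, 0) → (10, 7)) × (paths (10, 7) → (22, 8)) = C(17, 10) · C(13, 12) = 19448 · 13 = 252824. Avoidance count = 5852925 − 252824 = 5600101.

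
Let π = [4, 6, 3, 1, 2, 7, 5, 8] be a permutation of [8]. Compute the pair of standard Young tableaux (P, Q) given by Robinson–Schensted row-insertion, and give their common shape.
P = [1, 2, 5, 8] / [3, 6, 7] / [4];  Q = [1, 2, 6, 8] / [3, 5, 7] / [4];  common shape = (4, 3, 1)

Row-insert the values π_1, π_2, … into P one at a time, bumping the leftmost entry strictly greater than the inserted value down to the next row. The recording tableau Q records, in position (i, j), the step at which that cell was added to P.
  Insert 4 (step 1): P = [4];  Q = [1]
  Insert 6 (step 2): P = [4, 6];  Q = [1, 2]
  Insert 3 (step 3): P = [3, 6] / [4];  Q = [1, 2] / [3]
  Insert 1 (step 4): P = [1, 6] / [3] / [4];  Q = [1, 2] / [3] / [4]
  Insert 2 (step 5): P = [1, 2] / [3, 6] / [4];  Q = [1, 2] / [3, 5] / [4]
  Insert 7 (step 6): P = [1, 2, 7] / [3, 6] / [4];  Q = [1, 2, 6] / [3, 5] / [4]
  Insert 5 (step 7): P = [1, 2, 5] / [3, 6, 7] / [4];  Q = [1, 2, 6] / [3, 5, 7] / [4]
  Insert 8 (step 8): P = [1, 2, 5, 8] / [3, 6, 7] / [4];  Q = [1, 2, 6, 8] / [3, 5, 7] / [4]
Final shape: (4, 3, 1).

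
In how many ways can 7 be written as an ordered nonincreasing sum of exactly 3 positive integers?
p(7, 3 parts) = 4

Partitions of n into exactly k parts ↔ partitions of n − k into at most k parts (subtract 1 from each part). For n = 7, k = 3, the partitions are: 5+1+1, 4+2+1, 3+3+1, 3+2+2. Count = 4.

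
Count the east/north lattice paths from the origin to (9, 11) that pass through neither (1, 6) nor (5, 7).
Number of paths = 105961

Inclusion–exclusion. Total paths: C(20, 9) = 167960. Through P₁: C(7, 1)·C(13, 8) = 9009. Through P₂: C(12, 5)·C(8, 4) = 55440. Since P₁ is strictly southwest of P₂, a monotone path through both must visit P₁ then P₂; paths through both = C(7, 1)·C(5, 4)·C(8, 4) = 2450. Avoid both = 167960 − 9009 − 55440 + 2450 = 105961.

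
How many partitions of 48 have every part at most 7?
p(48, parts ≤ 7) = 14950

Use the recurrence p(n, m) = p(n, m−1) + p(n−m, m): either the largest part is < m (count p(n, m−1)) or the largest part is exactly m (remove one copy of m, count p(n−m, m)). With p(0, ·) = 1 this gives p(48, parts ≤ 7) = 14950. (By conjugating Young diagrams, this also counts partitions of 48 into at most 7 parts.)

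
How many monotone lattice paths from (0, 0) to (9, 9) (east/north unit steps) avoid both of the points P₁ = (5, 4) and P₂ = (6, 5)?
Number of paths = 25394

Inclusion–exclusion. Total paths: C(18, 9) = 48620. Through P₁: C(9, 5)·C(9, 4) = 15876. Through P₂: C(11, 6)·C(7, 3) = 16170. Since P₁ is strictly southwest of P₂, a monotone path through both must visit P₁ then P₂; paths through both = C(9, 5)·C(2, 1)·C(7, 3) = 8820. Avoid both = 48620 − 15876 − 16170 + 8820 = 25394.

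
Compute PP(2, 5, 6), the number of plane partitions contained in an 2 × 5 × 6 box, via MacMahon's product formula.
PP(2, 5, 6) = 60984

Evaluate the triple product over i = 1..2, j = 1..5, k = 1..6. The factors are (2/1) · (3/2) · (4/3) · (5/4) · (6/5) · (7/6) · (3/2) · (4/3) · … (60 factors total). The numerators and denominators telescope so the product is an integer; carrying out the multiplication exactly gives PP(2, 5, 6) = 60984.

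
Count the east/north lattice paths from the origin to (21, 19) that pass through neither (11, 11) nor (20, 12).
Number of paths = 98664206784

Inclusion–exclusion. Total paths: C(40, 21) = 131282408400. Through P₁: C(22, 11)·C(18, 10) = 30868293456. Through P₂: C(32, 20)·C(8, 1) = 1806342720. Since P₁ is strictly southwest of P₂, a monotone path through both must visit P₁ then P₂; paths through both = C(22, 11)·C(10, 9)·C(8, 1) = 56434560. Avoid both = 131282408400 − 30868293456 − 1806342720 + 56434560 = 98664206784.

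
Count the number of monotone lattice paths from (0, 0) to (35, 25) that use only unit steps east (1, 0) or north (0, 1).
Number of paths = 51915437974328292

A monotone lattice path from (0, 0) to (35, 25) consists of 35 east steps and 25 north steps in some order, so it is determined by which 35 of the 60 steps are east. The count is C(60, 35) = 51915437974328292.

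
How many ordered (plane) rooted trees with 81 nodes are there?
C_80 = 1136359577947336271931632877004667456667613940

These ordered rooted trees are counted by the Catalan number C_n = (1/(n + 1)) · C(2n, n). For n = 80: C_80 = (1/81) · C(160, 80) = 92045125813734238026462263037378063990076729140/81 = 1136359577947336271931632877004667456667613940.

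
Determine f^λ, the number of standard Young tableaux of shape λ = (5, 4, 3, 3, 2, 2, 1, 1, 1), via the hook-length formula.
# SYT of shape (5, 4, 3, 3, 2, 2, 1, 1, 1) = 1671331200

Hook-length formula: f^λ = n! / Π hook(c), product over all cells c of the Young diagram. For λ = (5, 4, 3, 3, 2, 2, 1, 1, 1), n = 22 boxes. Hook lengths by row (left-to-right, top-to-bottom): [13, 9, 6, 3, 1]; [11, 7, 4, 1]; [9, 5, 2]; [8, 4, 1]; [6, 2]; [5, 1]; [3]; [2]; [1]. Product of hooks = 672518246400. So f^λ = 22! / 672518246400 = 1124000727777607680000 / 672518246400 = 1671331200.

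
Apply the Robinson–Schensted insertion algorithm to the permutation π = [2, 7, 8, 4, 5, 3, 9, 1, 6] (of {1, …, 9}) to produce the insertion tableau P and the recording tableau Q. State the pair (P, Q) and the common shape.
P = [1, 3, 5, 6] / [2, 8, 9] / [4] / [7];  Q = [1, 2, 3, 7] / [4, 5, 9] / [6] / [8];  common shape = (4, 3, 1, 1)

Row-insert the values π_1, π_2, … into P one at a time, bumping the leftmost entry strictly greater than the inserted value down to the next row. The recording tableau Q records, in position (i, j), the step at which that cell was added to P.
  Insert 2 (step 1): P = [2];  Q = [1]
  Insert 7 (step 2): P = [2, 7];  Q = [1, 2]
  Insert 8 (step 3): P = [2, 7, 8];  Q = [1, 2, 3]
  Insert 4 (step 4): P = [2, 4, 8] / [7];  Q = [1, 2, 3] / [4]
  Insert 5 (step 5): P = [2, 4, 5] / [7, 8];  Q = [1, 2, 3] / [4, 5]
  Insert 3 (step 6): P = [2, 3, 5] / [4, 8] / [7];  Q = [1, 2, 3] / [4, 5] / [6]
  Insert 9 (step 7): P = [2, 3, 5, 9] / [4, 8] / [7];  Q = [1, 2, 3, 7] / [4, 5] / [6]
  Insert 1 (step 8): P = [1, 3, 5, 9] / [2, 8] / [4] / [7];  Q = [1, 2, 3, 7] / [4, 5] / [6] / [8]
  Insert 6 (step 9): P = [1, 3, 5, 6] / [2, 8, 9] / [4] / [7];  Q = [1, 2, 3, 7] / [4, 5, 9] / [6] / [8]
Final shape: (4, 3, 1, 1).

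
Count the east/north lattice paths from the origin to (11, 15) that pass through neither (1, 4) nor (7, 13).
Number of paths = 5175155

Inclusion–exclusion. Total paths: C(26, 11) = 7726160. Through P₁: C(5, 1)·C(21, 10) = 1763580. Through P₂: C(20, 7)·C(6, 4) = 1162800. Since P₁ is strictly southwest of P₂, a monotone path through both must visit P₁ then P₂; paths through both = C(5, 1)·C(15, 6)·C(6, 4) = 375375. Avoid both = 7726160 − 1763580 − 1162800 + 375375 = 5175155.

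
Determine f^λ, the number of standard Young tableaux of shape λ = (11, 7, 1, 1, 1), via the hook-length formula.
# SYT of shape (11, 7, 1, 1, 1) = 9876048

Hook-length formula: f^λ = n! / Π hook(c), product over all cells c of the Young diagram. For λ = (11, 7, 1, 1, 1), n = 21 boxes. Hook lengths by row (left-to-right, top-to-bottom): [15, 11, 10, 9, 8, 7, 6, 4, 3, 2, 1]; [10, 6, 5, 4, 3, 2, 1]; [3]; [2]; [1]. Product of hooks = 5173217280000. So f^λ = 21! / 5173217280000 = 51090942171709440000 / 5173217280000 = 9876048.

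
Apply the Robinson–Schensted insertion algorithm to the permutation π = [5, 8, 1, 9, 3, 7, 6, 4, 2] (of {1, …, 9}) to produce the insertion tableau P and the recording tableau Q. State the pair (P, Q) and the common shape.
P = [1, 2, 4] / [3, 6, 9] / [5] / [7] / [8];  Q = [1, 2, 4] / [3, 5, 6] / [7] / [8] / [9];  common shape = (3, 3, 1, 1, 1)

Row-insert the values π_1, π_2, … into P one at a time, bumping the leftmost entry strictly greater than the inserted value down to the next row. The recording tableau Q records, in position (i, j), the step at which that cell was added to P.
  Insert 5 (step 1): P = [5];  Q = [1]
  Insert 8 (step 2): P = [5, 8];  Q = [1, 2]
  Insert 1 (step 3): P = [1, 8] / [5];  Q = [1, 2] / [3]
  Insert 9 (step 4): P = [1, 8, 9] / [5];  Q = [1, 2, 4] / [3]
  Insert 3 (step 5): P = [1, 3, 9] / [5, 8];  Q = [1, 2, 4] / [3, 5]
  Insert 7 (step 6): P = [1, 3, 7] / [5, 8, 9];  Q = [1, 2, 4] / [3, 5, 6]
  Insert 6 (step 7): P = [1, 3, 6] / [5, 7, 9] / [8];  Q = [1, 2, 4] / [3, 5, 6] / [7]
  Insert 4 (step 8): P = [1, 3, 4] / [5, 6, 9] / [7] / [8];  Q = [1, 2, 4] / [3, 5, 6] / [7] / [8]
  Insert 2 (step 9): P = [1, 2, 4] / [3, 6, 9] / [5] / [7] / [8];  Q = [1, 2, 4] / [3, 5, 6] / [7] / [8] / [9]
Final shape: (3, 3, 1, 1, 1).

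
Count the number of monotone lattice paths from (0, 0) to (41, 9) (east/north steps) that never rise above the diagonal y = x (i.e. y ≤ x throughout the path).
Number of paths = 1968555050

By the reflection principle (André's argument), the number of monotone paths to (41, 9) with n ≤ m that never go above y = x is C(50, 41) − C(50, 42) = 2505433700 − 536878650 = 1968555050.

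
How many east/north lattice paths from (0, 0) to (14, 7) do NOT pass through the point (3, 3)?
Number of paths = 88980

Total paths from (0, 0) to (14, 7): C(21, 14) = 116280. Paths through (3, 3): (paths (0, 0) → (3, 3)) × (paths (3, 3) → (14, 7)) = C(6, 3) · C(15, 11) = 20 · 1365 = 27300. Avoidance count = 116280 − 27300 = 88980.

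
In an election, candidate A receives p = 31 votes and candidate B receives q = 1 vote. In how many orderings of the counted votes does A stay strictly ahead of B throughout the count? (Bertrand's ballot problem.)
Strict-lead orderings = 30

Total orderings of the 32 votes with 31 for A: C(32, 31) = 32. By the Bertrand ballot formula (Cycle Lemma / reflection principle), the number of orderings in which A is strictly ahead of B throughout is (p − q)/(p + q) · C(p + q, p) = (31 − 1)/(31 + 1) · 32 = 30.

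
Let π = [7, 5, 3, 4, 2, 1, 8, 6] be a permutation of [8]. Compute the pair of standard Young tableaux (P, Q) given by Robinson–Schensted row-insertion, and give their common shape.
P = [1, 4, 6] / [2, 8] / [3] / [5] / [7];  Q = [1, 4, 7] / [2, 8] / [3] / [5] / [6];  common shape = (3, 2, 1, 1, 1)

Row-insert the values π_1, π_2, … into P one at a time, bumping the leftmost entry strictly greater than the inserted value down to the next row. The recording tableau Q records, in position (i, j), the step at which that cell was added to P.
  Insert 7 (step 1): P = [7];  Q = [1]
  Insert 5 (step 2): P = [5] / [7];  Q = [1] / [2]
  Insert 3 (step 3): P = [3] / [5] / [7];  Q = [1] / [2] / [3]
  Insert 4 (step 4): P = [3, 4] / [5] / [7];  Q = [1, 4] / [2] / [3]
  Insert 2 (step 5): P = [2, 4] / [3] / [5] / [7];  Q = [1, 4] / [2] / [3] / [5]
  Insert 1 (step 6): P = [1, 4] / [2] / [3] / [5] / [7];  Q = [1, 4] / [2] / [3] / [5] / [6]
  Insert 8 (step 7): P = [1, 4, 8] / [2] / [3] / [5] / [7];  Q = [1, 4, 7] / [2] / [3] / [5] / [6]
  Insert 6 (step 8): P = [1, 4, 6] / [2, 8] / [3] / [5] / [7];  Q = [1, 4, 7] / [2, 8] / [3] / [5] / [6]
Final shape: (3, 2, 1, 1, 1).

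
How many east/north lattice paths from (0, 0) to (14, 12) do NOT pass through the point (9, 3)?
Number of paths = 9217260

Total paths from (0, 0) to (14, 12): C(26, 14) = 9657700. Paths through (9, 3): (paths (0, 0) → (9, 3)) × (paths (9, 3) → (14, 12)) = C(12, 9) · C(14, 5) = 220 · 2002 = 440440. Avoidance count = 9657700 − 440440 = 9217260.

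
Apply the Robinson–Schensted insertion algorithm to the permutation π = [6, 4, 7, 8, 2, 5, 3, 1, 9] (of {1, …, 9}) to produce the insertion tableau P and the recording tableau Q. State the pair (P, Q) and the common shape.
P = [1, 3, 8, 9] / [2, 5] / [4, 7] / [6];  Q = [1, 3, 4, 9] / [2, 6] / [5, 7] / [8];  common shape = (4, 2, 2, 1)

Row-insert the values π_1, π_2, … into P one at a time, bumping the leftmost entry strictly greater than the inserted value down to the next row. The recording tableau Q records, in position (i, j), the step at which that cell was added to P.
  Insert 6 (step 1): P = [6];  Q = [1]
  Insert 4 (step 2): P = [4] / [6];  Q = [1] / [2]
  Insert 7 (step 3): P = [4, 7] / [6];  Q = [1, 3] / [2]
  Insert 8 (step 4): P = [4, 7, 8] / [6];  Q = [1, 3, 4] / [2]
  Insert 2 (step 5): P = [2, 7, 8] / [4] / [6];  Q = [1, 3, 4] / [2] / [5]
  Insert 5 (step 6): P = [2, 5, 8] / [4, 7] / [6];  Q = [1, 3, 4] / [2, 6] / [5]
  Insert 3 (step 7): P = [2, 3, 8] / [4, 5] / [6, 7];  Q = [1, 3, 4] / [2, 6] / [5, 7]
  Insert 1 (step 8): P = [1, 3, 8] / [2, 5] / [4, 7] / [6];  Q = [1, 3, 4] / [2, 6] / [5, 7] / [8]
  Insert 9 (step 9): P = [1, 3, 8, 9] / [2, 5] / [4, 7] / [6];  Q = [1, 3, 4, 9] / [2, 6] / [5, 7] / [8]
Final shape: (4, 2, 2, 1).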